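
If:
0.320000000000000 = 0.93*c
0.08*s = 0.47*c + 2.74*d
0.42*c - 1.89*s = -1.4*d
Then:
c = 0.34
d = -0.06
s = 0.03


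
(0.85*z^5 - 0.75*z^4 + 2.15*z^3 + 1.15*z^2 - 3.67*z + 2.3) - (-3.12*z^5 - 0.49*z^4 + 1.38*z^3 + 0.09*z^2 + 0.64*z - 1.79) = 3.97*z^5 - 0.26*z^4 + 0.77*z^3 + 1.06*z^2 - 4.31*z + 4.09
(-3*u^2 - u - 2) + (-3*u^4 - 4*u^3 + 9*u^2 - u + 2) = -3*u^4 - 4*u^3 + 6*u^2 - 2*u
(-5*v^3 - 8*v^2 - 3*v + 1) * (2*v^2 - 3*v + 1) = -10*v^5 - v^4 + 13*v^3 + 3*v^2 - 6*v + 1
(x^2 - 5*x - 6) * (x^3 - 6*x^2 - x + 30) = x^5 - 11*x^4 + 23*x^3 + 71*x^2 - 144*x - 180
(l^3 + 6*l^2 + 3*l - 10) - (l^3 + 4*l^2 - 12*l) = 2*l^2 + 15*l - 10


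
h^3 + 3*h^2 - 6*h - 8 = (h - 2)*(h + 1)*(h + 4)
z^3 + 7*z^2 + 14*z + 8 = (z + 1)*(z + 2)*(z + 4)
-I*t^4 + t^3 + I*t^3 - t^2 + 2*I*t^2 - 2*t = t*(t - 2)*(t + 1)*(-I*t + 1)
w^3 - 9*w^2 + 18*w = w*(w - 6)*(w - 3)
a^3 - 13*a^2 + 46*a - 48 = (a - 8)*(a - 3)*(a - 2)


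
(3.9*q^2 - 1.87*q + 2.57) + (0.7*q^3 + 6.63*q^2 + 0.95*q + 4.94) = 0.7*q^3 + 10.53*q^2 - 0.92*q + 7.51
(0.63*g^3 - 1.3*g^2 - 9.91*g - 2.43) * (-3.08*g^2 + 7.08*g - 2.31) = -1.9404*g^5 + 8.4644*g^4 + 19.8635*g^3 - 59.6754*g^2 + 5.6877*g + 5.6133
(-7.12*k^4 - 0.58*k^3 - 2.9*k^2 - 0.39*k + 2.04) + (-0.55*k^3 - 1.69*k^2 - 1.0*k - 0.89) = -7.12*k^4 - 1.13*k^3 - 4.59*k^2 - 1.39*k + 1.15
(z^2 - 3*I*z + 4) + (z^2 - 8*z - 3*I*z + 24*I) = 2*z^2 - 8*z - 6*I*z + 4 + 24*I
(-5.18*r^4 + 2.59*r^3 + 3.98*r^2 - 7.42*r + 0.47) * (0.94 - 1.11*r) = 5.7498*r^5 - 7.7441*r^4 - 1.9832*r^3 + 11.9774*r^2 - 7.4965*r + 0.4418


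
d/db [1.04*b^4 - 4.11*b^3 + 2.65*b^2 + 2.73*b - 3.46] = 4.16*b^3 - 12.33*b^2 + 5.3*b + 2.73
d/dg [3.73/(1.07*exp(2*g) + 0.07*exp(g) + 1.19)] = (-7.9822*exp(g) - 0.2611)*exp(g)/(1.07*exp(2*g) + 0.07*exp(g) + 1.19)^2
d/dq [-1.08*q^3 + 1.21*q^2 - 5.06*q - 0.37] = -3.24*q^2 + 2.42*q - 5.06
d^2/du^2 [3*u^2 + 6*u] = 6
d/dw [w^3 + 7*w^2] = w*(3*w + 14)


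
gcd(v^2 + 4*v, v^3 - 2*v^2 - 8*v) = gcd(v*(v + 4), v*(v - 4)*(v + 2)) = v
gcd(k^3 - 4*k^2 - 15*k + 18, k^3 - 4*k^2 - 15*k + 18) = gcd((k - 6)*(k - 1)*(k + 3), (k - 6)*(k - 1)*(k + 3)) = k^3 - 4*k^2 - 15*k + 18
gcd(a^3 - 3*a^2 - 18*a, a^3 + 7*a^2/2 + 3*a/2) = a^2 + 3*a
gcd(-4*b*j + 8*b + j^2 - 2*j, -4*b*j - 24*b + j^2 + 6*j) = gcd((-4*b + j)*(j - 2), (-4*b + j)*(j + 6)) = 4*b - j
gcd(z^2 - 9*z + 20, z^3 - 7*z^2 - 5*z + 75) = z - 5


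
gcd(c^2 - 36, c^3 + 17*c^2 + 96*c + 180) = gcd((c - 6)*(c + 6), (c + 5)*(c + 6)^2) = c + 6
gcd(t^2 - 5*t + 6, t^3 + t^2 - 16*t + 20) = t - 2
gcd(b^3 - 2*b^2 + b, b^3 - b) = b^2 - b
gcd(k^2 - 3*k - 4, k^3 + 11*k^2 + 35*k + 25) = k + 1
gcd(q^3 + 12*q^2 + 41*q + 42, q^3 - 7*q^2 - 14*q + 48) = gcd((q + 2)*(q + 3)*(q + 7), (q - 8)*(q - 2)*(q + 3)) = q + 3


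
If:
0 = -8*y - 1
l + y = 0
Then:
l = 1/8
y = -1/8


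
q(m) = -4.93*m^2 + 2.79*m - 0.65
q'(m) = 2.79 - 9.86*m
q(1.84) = -12.21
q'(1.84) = -15.35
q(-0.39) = -2.49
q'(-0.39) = 6.64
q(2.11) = -16.71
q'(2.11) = -18.01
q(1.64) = -9.33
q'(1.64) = -13.38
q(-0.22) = -1.50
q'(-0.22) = 4.96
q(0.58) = -0.69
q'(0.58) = -2.93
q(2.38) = -21.94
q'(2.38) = -20.68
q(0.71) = -1.15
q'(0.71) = -4.21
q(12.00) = -677.09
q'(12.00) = -115.53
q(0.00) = -0.65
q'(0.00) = 2.79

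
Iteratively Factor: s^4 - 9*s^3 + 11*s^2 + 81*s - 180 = (s - 3)*(s^3 - 6*s^2 - 7*s + 60) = (s - 5)*(s - 3)*(s^2 - s - 12) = (s - 5)*(s - 3)*(s + 3)*(s - 4)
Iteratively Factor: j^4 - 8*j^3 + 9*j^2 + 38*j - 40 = (j - 5)*(j^3 - 3*j^2 - 6*j + 8) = (j - 5)*(j - 4)*(j^2 + j - 2) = (j - 5)*(j - 4)*(j - 1)*(j + 2)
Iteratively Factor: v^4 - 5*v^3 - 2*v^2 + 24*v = (v)*(v^3 - 5*v^2 - 2*v + 24) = v*(v + 2)*(v^2 - 7*v + 12) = v*(v - 3)*(v + 2)*(v - 4)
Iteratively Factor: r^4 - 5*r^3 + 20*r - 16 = (r + 2)*(r^3 - 7*r^2 + 14*r - 8) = (r - 1)*(r + 2)*(r^2 - 6*r + 8) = (r - 2)*(r - 1)*(r + 2)*(r - 4)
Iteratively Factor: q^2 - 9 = (q - 3)*(q + 3)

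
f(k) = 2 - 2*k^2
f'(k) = -4*k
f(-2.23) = -7.95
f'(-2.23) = 8.92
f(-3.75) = -26.12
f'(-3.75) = 15.00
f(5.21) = -52.29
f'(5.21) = -20.84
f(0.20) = 1.92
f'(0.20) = -0.80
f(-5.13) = -50.63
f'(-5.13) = 20.52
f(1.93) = -5.45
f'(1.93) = -7.72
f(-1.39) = -1.86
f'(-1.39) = 5.56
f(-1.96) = -5.68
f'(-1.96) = 7.84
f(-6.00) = -70.00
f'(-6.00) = 24.00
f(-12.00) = -286.00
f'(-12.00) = 48.00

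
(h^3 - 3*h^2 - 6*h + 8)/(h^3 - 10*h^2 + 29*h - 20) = (h + 2)/(h - 5)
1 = 1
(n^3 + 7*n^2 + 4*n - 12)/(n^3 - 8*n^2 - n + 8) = (n^2 + 8*n + 12)/(n^2 - 7*n - 8)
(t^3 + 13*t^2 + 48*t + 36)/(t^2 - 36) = (t^2 + 7*t + 6)/(t - 6)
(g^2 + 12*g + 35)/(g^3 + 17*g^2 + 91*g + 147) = (g + 5)/(g^2 + 10*g + 21)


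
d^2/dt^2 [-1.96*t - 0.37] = 0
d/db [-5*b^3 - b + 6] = -15*b^2 - 1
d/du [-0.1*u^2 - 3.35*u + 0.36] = -0.2*u - 3.35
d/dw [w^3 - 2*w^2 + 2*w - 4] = 3*w^2 - 4*w + 2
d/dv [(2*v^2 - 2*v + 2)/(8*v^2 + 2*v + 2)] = (5*v^2 - 6*v - 2)/(16*v^4 + 8*v^3 + 9*v^2 + 2*v + 1)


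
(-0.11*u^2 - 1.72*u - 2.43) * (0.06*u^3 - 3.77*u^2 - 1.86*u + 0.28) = -0.0066*u^5 + 0.3115*u^4 + 6.5432*u^3 + 12.3295*u^2 + 4.0382*u - 0.6804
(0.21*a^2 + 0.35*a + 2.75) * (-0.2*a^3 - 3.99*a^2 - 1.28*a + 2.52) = -0.042*a^5 - 0.9079*a^4 - 2.2153*a^3 - 10.8913*a^2 - 2.638*a + 6.93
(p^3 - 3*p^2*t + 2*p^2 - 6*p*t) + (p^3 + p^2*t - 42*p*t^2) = 2*p^3 - 2*p^2*t + 2*p^2 - 42*p*t^2 - 6*p*t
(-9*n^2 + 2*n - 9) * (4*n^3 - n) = -36*n^5 + 8*n^4 - 27*n^3 - 2*n^2 + 9*n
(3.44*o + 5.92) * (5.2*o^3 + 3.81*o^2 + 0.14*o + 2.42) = 17.888*o^4 + 43.8904*o^3 + 23.0368*o^2 + 9.1536*o + 14.3264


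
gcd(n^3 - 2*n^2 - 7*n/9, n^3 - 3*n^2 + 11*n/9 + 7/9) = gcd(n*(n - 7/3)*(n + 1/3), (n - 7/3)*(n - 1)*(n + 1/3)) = n^2 - 2*n - 7/9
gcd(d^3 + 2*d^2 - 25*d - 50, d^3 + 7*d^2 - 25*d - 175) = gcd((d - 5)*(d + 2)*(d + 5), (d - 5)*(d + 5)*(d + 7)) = d^2 - 25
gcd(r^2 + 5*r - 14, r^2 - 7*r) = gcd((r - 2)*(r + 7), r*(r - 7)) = 1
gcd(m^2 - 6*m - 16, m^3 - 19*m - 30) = m + 2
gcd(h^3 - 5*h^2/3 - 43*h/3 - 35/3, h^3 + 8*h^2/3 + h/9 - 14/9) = h^2 + 10*h/3 + 7/3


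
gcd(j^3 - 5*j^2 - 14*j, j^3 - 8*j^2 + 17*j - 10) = 1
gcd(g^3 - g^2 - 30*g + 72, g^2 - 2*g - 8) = g - 4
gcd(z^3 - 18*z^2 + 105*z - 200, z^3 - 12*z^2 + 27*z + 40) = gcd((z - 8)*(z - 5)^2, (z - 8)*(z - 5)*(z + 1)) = z^2 - 13*z + 40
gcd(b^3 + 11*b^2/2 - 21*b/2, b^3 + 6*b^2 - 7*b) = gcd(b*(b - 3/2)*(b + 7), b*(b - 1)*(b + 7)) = b^2 + 7*b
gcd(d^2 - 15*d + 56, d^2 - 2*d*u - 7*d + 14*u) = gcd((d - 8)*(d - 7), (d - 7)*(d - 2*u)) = d - 7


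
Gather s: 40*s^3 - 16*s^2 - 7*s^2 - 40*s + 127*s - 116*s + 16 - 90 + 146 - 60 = 40*s^3 - 23*s^2 - 29*s + 12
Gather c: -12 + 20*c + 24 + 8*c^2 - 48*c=8*c^2 - 28*c + 12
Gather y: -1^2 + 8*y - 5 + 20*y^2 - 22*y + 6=20*y^2 - 14*y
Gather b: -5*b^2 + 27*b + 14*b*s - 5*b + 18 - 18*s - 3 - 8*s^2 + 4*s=-5*b^2 + b*(14*s + 22) - 8*s^2 - 14*s + 15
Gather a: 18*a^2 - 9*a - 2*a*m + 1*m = 18*a^2 + a*(-2*m - 9) + m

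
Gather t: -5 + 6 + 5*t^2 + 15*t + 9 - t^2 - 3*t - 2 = 4*t^2 + 12*t + 8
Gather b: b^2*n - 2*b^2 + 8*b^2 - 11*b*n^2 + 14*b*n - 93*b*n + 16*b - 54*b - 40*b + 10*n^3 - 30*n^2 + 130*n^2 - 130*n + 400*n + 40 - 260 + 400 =b^2*(n + 6) + b*(-11*n^2 - 79*n - 78) + 10*n^3 + 100*n^2 + 270*n + 180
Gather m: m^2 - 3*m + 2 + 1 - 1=m^2 - 3*m + 2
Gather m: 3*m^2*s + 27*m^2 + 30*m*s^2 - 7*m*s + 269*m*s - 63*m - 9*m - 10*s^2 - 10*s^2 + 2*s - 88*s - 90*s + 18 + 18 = m^2*(3*s + 27) + m*(30*s^2 + 262*s - 72) - 20*s^2 - 176*s + 36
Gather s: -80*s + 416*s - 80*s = 256*s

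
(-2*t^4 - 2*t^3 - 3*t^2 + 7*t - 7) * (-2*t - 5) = 4*t^5 + 14*t^4 + 16*t^3 + t^2 - 21*t + 35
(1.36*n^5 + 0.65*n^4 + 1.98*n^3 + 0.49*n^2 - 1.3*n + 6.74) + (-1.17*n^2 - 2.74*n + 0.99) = 1.36*n^5 + 0.65*n^4 + 1.98*n^3 - 0.68*n^2 - 4.04*n + 7.73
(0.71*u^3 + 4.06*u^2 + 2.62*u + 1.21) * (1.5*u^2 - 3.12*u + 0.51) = 1.065*u^5 + 3.8748*u^4 - 8.3751*u^3 - 4.2888*u^2 - 2.439*u + 0.6171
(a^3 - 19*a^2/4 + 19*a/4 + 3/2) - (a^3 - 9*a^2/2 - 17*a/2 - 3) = -a^2/4 + 53*a/4 + 9/2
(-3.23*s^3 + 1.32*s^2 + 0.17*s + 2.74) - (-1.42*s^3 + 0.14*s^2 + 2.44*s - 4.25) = -1.81*s^3 + 1.18*s^2 - 2.27*s + 6.99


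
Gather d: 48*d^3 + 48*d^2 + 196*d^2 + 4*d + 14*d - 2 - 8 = 48*d^3 + 244*d^2 + 18*d - 10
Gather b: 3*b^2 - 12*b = 3*b^2 - 12*b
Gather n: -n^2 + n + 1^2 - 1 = -n^2 + n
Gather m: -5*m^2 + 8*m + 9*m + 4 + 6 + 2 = -5*m^2 + 17*m + 12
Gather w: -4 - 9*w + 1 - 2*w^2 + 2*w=-2*w^2 - 7*w - 3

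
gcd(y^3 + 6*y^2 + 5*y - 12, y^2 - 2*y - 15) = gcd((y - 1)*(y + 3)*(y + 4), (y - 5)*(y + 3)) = y + 3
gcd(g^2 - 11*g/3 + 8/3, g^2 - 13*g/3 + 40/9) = g - 8/3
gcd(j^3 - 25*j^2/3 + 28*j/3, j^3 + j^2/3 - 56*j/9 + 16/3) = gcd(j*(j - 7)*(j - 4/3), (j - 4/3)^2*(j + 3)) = j - 4/3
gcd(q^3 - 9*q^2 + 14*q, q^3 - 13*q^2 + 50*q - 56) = q^2 - 9*q + 14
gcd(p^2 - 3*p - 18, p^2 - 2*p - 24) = p - 6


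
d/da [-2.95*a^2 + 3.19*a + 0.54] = 3.19 - 5.9*a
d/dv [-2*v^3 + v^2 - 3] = 2*v*(1 - 3*v)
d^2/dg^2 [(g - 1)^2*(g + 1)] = 6*g - 2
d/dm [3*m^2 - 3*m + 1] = 6*m - 3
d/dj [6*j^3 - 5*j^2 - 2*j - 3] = 18*j^2 - 10*j - 2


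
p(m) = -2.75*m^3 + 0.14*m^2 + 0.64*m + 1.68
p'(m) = -8.25*m^2 + 0.28*m + 0.64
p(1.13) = -1.39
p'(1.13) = -9.58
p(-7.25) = 1052.36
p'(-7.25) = -435.03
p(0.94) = 0.12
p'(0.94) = -6.39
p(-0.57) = 1.87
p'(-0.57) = -2.20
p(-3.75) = 146.27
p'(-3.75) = -116.43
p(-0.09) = 1.63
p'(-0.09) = 0.55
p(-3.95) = 170.82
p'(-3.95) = -129.19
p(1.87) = -14.62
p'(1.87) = -27.69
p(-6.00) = 596.88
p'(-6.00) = -298.04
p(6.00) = -583.44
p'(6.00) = -294.68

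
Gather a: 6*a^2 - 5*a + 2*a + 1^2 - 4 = 6*a^2 - 3*a - 3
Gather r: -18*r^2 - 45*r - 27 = -18*r^2 - 45*r - 27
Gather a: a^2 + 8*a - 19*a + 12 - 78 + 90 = a^2 - 11*a + 24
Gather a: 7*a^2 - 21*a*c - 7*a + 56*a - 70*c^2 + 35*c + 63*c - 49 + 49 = 7*a^2 + a*(49 - 21*c) - 70*c^2 + 98*c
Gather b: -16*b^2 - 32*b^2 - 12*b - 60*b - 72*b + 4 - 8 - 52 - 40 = -48*b^2 - 144*b - 96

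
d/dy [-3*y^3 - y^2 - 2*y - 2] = -9*y^2 - 2*y - 2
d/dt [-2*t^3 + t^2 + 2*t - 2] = -6*t^2 + 2*t + 2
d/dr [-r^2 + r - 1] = 1 - 2*r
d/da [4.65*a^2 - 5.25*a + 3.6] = 9.3*a - 5.25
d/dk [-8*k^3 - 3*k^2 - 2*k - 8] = -24*k^2 - 6*k - 2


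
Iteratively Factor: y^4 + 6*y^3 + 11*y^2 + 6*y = (y + 2)*(y^3 + 4*y^2 + 3*y) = (y + 1)*(y + 2)*(y^2 + 3*y) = y*(y + 1)*(y + 2)*(y + 3)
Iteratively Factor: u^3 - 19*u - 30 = (u - 5)*(u^2 + 5*u + 6) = (u - 5)*(u + 3)*(u + 2)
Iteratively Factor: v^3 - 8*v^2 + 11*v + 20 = (v - 5)*(v^2 - 3*v - 4) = (v - 5)*(v + 1)*(v - 4)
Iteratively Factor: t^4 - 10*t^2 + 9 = (t + 1)*(t^3 - t^2 - 9*t + 9) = (t - 3)*(t + 1)*(t^2 + 2*t - 3) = (t - 3)*(t - 1)*(t + 1)*(t + 3)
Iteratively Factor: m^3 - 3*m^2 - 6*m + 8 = (m - 1)*(m^2 - 2*m - 8) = (m - 4)*(m - 1)*(m + 2)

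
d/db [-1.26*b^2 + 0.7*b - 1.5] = 0.7 - 2.52*b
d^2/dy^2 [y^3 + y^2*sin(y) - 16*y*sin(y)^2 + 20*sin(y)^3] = -y^2*sin(y) + 4*y*cos(y) - 32*y*cos(2*y) + 6*y - 13*sin(y) - 32*sin(2*y) + 45*sin(3*y)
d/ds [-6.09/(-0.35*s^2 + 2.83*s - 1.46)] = (17.2347 - 4.263*s)/(0.35*s^2 - 2.83*s + 1.46)^2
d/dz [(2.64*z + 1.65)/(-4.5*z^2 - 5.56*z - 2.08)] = (11.88*z^2 + 14.85*z + 3.6828)/(20.25*z^4 + 50.04*z^3 + 49.6336*z^2 + 23.1296*z + 4.3264)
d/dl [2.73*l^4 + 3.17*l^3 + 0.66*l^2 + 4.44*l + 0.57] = 10.92*l^3 + 9.51*l^2 + 1.32*l + 4.44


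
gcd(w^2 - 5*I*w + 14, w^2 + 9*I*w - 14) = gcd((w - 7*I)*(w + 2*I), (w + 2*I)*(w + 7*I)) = w + 2*I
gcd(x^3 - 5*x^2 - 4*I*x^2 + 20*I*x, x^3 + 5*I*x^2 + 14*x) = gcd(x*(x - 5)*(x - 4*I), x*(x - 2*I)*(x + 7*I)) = x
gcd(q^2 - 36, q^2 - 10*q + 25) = 1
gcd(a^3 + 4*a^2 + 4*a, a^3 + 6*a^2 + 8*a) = a^2 + 2*a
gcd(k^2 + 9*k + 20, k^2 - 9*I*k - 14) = 1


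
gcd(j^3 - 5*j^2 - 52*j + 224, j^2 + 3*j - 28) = j^2 + 3*j - 28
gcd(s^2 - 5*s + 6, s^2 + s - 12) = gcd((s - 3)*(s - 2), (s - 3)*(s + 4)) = s - 3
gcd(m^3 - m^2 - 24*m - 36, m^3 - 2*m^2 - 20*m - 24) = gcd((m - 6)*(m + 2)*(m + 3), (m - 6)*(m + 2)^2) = m^2 - 4*m - 12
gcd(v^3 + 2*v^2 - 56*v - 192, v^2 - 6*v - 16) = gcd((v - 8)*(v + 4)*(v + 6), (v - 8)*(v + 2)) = v - 8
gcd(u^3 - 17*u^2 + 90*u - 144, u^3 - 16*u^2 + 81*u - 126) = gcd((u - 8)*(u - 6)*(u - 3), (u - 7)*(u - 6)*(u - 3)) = u^2 - 9*u + 18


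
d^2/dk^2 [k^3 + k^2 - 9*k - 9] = 6*k + 2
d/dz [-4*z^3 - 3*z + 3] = -12*z^2 - 3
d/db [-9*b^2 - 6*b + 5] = -18*b - 6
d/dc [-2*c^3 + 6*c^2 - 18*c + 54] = -6*c^2 + 12*c - 18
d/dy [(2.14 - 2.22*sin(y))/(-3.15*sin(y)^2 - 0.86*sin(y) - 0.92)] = (-6.993*sin(y)^2 + 13.482*sin(y) + 3.8828)*cos(y)/(9.9225*sin(y)^4 + 5.418*sin(y)^3 + 6.5356*sin(y)^2 + 1.5824*sin(y) + 0.8464)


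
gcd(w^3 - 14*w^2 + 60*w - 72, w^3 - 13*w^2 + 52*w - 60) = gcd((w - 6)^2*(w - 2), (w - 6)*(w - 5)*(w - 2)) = w^2 - 8*w + 12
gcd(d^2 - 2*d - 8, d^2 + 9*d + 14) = d + 2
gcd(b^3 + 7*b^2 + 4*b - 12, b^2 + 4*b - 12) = b + 6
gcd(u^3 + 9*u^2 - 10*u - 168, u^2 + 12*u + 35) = u + 7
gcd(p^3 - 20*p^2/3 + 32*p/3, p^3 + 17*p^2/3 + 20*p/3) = p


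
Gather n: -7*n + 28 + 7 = 35 - 7*n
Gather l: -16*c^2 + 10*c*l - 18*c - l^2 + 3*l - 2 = -16*c^2 - 18*c - l^2 + l*(10*c + 3) - 2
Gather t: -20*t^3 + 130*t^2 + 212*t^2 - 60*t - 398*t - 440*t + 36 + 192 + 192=-20*t^3 + 342*t^2 - 898*t + 420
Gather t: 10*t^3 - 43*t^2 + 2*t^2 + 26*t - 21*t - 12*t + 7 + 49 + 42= 10*t^3 - 41*t^2 - 7*t + 98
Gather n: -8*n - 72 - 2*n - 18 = -10*n - 90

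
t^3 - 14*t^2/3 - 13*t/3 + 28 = (t - 4)*(t - 3)*(t + 7/3)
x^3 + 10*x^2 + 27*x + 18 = (x + 1)*(x + 3)*(x + 6)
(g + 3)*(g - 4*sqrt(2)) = g^2 - 4*sqrt(2)*g + 3*g - 12*sqrt(2)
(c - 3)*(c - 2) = c^2 - 5*c + 6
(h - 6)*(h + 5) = h^2 - h - 30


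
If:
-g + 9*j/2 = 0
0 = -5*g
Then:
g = 0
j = 0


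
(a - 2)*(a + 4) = a^2 + 2*a - 8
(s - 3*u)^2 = s^2 - 6*s*u + 9*u^2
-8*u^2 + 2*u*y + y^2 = (-2*u + y)*(4*u + y)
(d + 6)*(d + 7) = d^2 + 13*d + 42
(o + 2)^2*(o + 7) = o^3 + 11*o^2 + 32*o + 28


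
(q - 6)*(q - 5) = q^2 - 11*q + 30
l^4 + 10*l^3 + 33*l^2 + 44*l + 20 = (l + 1)*(l + 2)^2*(l + 5)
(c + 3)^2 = c^2 + 6*c + 9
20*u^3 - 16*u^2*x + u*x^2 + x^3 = (-2*u + x)^2*(5*u + x)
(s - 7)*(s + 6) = s^2 - s - 42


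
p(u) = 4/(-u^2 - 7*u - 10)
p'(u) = 4*(2*u + 7)/(-u^2 - 7*u - 10)^2 = 4*(2*u + 7)/(u^2 + 7*u + 10)^2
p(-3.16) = 1.87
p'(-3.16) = 0.60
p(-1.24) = -1.40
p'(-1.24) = 2.21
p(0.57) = -0.28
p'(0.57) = 0.16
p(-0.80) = -0.79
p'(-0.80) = 0.85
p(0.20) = -0.35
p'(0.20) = 0.23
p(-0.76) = -0.76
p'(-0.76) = 0.79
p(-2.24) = 6.04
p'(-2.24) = 22.97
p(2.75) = -0.11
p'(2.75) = 0.04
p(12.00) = -0.02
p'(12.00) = 0.00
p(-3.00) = 2.00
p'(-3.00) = 1.00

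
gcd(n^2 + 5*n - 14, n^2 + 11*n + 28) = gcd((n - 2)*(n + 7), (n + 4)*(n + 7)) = n + 7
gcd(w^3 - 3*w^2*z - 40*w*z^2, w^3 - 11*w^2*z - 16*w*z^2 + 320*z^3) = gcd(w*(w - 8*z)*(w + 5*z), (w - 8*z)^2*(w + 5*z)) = -w^2 + 3*w*z + 40*z^2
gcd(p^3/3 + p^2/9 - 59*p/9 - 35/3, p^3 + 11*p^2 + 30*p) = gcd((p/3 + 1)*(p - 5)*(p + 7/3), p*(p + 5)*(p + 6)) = 1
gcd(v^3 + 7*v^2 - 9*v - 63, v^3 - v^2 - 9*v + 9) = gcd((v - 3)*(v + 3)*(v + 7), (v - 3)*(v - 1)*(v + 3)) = v^2 - 9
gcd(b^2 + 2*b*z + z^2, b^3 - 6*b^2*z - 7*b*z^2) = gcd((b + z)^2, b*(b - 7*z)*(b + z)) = b + z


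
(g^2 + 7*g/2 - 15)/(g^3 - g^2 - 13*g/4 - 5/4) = 2*(g + 6)/(2*g^2 + 3*g + 1)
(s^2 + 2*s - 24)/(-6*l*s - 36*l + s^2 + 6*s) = (s - 4)/(-6*l + s)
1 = 1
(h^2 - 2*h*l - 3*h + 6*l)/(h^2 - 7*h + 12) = (h - 2*l)/(h - 4)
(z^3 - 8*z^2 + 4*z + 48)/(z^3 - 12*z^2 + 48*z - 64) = (z^2 - 4*z - 12)/(z^2 - 8*z + 16)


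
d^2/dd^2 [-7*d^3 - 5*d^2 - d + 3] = -42*d - 10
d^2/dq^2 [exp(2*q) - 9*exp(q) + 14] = (4*exp(q) - 9)*exp(q)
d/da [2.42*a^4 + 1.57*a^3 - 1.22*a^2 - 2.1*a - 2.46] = 9.68*a^3 + 4.71*a^2 - 2.44*a - 2.1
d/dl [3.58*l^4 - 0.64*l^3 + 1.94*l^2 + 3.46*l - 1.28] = 14.32*l^3 - 1.92*l^2 + 3.88*l + 3.46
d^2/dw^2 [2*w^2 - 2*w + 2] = 4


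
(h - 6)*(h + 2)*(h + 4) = h^3 - 28*h - 48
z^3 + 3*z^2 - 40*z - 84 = (z - 6)*(z + 2)*(z + 7)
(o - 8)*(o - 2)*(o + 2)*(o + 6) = o^4 - 2*o^3 - 52*o^2 + 8*o + 192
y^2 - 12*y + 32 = (y - 8)*(y - 4)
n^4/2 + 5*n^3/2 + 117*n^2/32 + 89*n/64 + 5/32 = (n/2 + 1)*(n + 1/4)^2*(n + 5/2)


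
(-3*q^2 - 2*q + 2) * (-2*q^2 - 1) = 6*q^4 + 4*q^3 - q^2 + 2*q - 2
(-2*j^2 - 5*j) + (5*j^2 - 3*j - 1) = 3*j^2 - 8*j - 1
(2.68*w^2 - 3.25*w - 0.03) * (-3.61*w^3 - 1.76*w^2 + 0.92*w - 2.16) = -9.6748*w^5 + 7.0157*w^4 + 8.2939*w^3 - 8.726*w^2 + 6.9924*w + 0.0648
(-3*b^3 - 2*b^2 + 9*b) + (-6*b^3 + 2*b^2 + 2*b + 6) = -9*b^3 + 11*b + 6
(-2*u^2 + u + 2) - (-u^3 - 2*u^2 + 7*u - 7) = u^3 - 6*u + 9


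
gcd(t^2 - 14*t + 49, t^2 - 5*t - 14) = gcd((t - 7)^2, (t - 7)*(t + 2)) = t - 7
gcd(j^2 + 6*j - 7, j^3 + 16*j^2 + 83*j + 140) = j + 7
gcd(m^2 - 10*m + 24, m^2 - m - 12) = m - 4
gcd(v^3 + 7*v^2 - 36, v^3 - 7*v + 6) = v^2 + v - 6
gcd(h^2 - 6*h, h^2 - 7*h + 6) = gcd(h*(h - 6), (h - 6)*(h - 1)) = h - 6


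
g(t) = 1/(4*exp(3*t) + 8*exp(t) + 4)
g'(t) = (-12*exp(3*t) - 8*exp(t))/(4*exp(3*t) + 8*exp(t) + 4)^2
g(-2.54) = 0.22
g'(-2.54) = -0.03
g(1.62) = 0.00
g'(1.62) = -0.01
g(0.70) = 0.02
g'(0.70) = -0.04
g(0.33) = 0.04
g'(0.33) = -0.06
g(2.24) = 0.00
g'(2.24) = -0.00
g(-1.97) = 0.20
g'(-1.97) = -0.04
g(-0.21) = 0.08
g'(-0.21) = -0.08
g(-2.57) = 0.22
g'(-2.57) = -0.03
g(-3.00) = 0.23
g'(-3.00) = -0.02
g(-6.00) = 0.25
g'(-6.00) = 0.00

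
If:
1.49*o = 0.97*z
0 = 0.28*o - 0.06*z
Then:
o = 0.00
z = 0.00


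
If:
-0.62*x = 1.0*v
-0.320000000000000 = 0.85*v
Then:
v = -0.38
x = 0.61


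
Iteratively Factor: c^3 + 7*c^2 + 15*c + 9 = (c + 1)*(c^2 + 6*c + 9) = (c + 1)*(c + 3)*(c + 3)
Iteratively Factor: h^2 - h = (h - 1)*(h)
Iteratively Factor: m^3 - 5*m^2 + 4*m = (m - 4)*(m^2 - m) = m*(m - 4)*(m - 1)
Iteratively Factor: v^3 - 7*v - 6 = (v - 3)*(v^2 + 3*v + 2) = (v - 3)*(v + 1)*(v + 2)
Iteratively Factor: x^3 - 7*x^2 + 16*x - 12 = (x - 2)*(x^2 - 5*x + 6) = (x - 3)*(x - 2)*(x - 2)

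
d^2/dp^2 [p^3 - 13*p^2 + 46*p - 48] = 6*p - 26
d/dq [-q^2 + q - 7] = 1 - 2*q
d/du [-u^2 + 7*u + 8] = 7 - 2*u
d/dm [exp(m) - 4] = exp(m)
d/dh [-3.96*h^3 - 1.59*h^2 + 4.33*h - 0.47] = -11.88*h^2 - 3.18*h + 4.33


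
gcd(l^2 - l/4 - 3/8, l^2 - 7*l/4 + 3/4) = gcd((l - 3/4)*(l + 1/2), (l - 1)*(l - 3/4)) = l - 3/4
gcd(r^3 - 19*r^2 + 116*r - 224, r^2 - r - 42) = r - 7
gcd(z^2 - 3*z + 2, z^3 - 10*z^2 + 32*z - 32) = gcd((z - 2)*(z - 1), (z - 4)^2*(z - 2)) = z - 2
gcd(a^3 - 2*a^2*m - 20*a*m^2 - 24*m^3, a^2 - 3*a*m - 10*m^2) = a + 2*m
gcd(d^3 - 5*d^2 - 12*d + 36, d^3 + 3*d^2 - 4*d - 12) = d^2 + d - 6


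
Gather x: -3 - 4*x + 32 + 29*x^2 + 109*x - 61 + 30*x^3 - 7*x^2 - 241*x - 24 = 30*x^3 + 22*x^2 - 136*x - 56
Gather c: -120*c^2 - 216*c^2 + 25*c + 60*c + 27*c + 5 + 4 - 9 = -336*c^2 + 112*c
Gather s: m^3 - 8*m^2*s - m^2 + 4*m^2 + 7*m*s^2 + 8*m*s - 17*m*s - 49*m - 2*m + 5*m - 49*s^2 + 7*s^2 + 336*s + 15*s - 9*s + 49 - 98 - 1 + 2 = m^3 + 3*m^2 - 46*m + s^2*(7*m - 42) + s*(-8*m^2 - 9*m + 342) - 48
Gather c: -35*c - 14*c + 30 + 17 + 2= 49 - 49*c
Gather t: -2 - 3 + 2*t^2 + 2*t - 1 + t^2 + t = 3*t^2 + 3*t - 6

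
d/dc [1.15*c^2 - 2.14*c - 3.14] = 2.3*c - 2.14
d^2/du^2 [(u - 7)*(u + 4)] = 2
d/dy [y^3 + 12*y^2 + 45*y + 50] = 3*y^2 + 24*y + 45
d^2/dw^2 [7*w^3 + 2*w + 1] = 42*w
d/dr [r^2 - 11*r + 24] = 2*r - 11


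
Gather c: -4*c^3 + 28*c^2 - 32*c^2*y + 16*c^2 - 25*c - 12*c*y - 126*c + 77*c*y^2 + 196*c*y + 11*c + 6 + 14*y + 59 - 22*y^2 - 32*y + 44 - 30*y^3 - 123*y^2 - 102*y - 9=-4*c^3 + c^2*(44 - 32*y) + c*(77*y^2 + 184*y - 140) - 30*y^3 - 145*y^2 - 120*y + 100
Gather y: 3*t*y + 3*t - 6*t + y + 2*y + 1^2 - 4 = -3*t + y*(3*t + 3) - 3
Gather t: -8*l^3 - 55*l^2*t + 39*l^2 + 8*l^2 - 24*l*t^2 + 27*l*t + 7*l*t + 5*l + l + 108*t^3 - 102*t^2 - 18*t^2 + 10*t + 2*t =-8*l^3 + 47*l^2 + 6*l + 108*t^3 + t^2*(-24*l - 120) + t*(-55*l^2 + 34*l + 12)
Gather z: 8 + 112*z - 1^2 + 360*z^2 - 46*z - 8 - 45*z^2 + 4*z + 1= 315*z^2 + 70*z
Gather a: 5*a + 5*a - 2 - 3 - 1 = 10*a - 6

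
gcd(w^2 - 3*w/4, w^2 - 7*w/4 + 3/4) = w - 3/4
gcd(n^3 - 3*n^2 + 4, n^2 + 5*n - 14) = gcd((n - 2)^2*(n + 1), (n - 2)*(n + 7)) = n - 2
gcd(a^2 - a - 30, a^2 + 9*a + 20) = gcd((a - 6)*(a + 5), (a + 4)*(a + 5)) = a + 5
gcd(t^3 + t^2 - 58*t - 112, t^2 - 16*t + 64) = t - 8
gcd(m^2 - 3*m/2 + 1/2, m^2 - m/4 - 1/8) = m - 1/2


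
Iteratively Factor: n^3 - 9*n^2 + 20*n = (n)*(n^2 - 9*n + 20) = n*(n - 4)*(n - 5)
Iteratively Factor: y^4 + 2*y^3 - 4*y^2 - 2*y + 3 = (y + 1)*(y^3 + y^2 - 5*y + 3) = (y - 1)*(y + 1)*(y^2 + 2*y - 3) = (y - 1)^2*(y + 1)*(y + 3)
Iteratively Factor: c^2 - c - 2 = (c - 2)*(c + 1)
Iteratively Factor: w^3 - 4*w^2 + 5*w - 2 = (w - 1)*(w^2 - 3*w + 2) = (w - 2)*(w - 1)*(w - 1)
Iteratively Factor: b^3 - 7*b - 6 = (b - 3)*(b^2 + 3*b + 2) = (b - 3)*(b + 1)*(b + 2)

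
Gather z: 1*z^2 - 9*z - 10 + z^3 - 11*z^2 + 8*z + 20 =z^3 - 10*z^2 - z + 10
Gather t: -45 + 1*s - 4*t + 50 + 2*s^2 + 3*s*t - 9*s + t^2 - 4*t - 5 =2*s^2 - 8*s + t^2 + t*(3*s - 8)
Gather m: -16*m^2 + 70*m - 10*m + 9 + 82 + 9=-16*m^2 + 60*m + 100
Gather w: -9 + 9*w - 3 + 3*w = 12*w - 12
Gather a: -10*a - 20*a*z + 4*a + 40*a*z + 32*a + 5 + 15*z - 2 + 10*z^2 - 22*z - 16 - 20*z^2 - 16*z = a*(20*z + 26) - 10*z^2 - 23*z - 13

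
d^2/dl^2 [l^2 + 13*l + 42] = 2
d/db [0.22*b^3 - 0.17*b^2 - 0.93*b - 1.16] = 0.66*b^2 - 0.34*b - 0.93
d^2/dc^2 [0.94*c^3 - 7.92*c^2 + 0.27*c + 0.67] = 5.64*c - 15.84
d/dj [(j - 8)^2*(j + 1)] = 3*(j - 8)*(j - 2)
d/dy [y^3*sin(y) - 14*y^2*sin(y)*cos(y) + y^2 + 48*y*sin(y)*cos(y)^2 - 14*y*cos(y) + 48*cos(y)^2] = y^3*cos(y) + 3*y^2*sin(y) - 14*y^2*cos(2*y) + 14*y*sin(y) - 14*y*sin(2*y) + 12*y*cos(y) + 36*y*cos(3*y) + 2*y + 12*sin(y) - 48*sin(2*y) + 12*sin(3*y) - 14*cos(y)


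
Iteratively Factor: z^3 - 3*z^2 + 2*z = (z)*(z^2 - 3*z + 2) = z*(z - 2)*(z - 1)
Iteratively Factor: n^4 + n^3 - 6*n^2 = (n - 2)*(n^3 + 3*n^2) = n*(n - 2)*(n^2 + 3*n) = n*(n - 2)*(n + 3)*(n)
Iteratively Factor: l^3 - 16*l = (l - 4)*(l^2 + 4*l) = (l - 4)*(l + 4)*(l)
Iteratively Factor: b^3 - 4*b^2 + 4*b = (b)*(b^2 - 4*b + 4) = b*(b - 2)*(b - 2)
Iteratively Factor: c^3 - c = (c)*(c^2 - 1) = c*(c + 1)*(c - 1)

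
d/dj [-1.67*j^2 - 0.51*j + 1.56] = -3.34*j - 0.51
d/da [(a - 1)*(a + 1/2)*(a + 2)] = 3*a^2 + 3*a - 3/2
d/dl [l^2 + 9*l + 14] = 2*l + 9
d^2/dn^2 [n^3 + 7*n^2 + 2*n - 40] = 6*n + 14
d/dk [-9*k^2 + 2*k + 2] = 2 - 18*k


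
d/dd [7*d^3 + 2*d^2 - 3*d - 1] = 21*d^2 + 4*d - 3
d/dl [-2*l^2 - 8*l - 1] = -4*l - 8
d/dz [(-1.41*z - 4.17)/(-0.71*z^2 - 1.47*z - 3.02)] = (1.0011*z^2 + 2.0727*z - (1.41*z + 4.17)*(1.42*z + 1.47) + 4.2582)/(0.71*z^2 + 1.47*z + 3.02)^2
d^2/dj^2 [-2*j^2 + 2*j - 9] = -4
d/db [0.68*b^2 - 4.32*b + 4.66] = 1.36*b - 4.32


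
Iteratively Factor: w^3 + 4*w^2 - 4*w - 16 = (w + 4)*(w^2 - 4) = (w + 2)*(w + 4)*(w - 2)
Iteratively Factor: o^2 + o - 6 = (o - 2)*(o + 3)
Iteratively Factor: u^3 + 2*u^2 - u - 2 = (u - 1)*(u^2 + 3*u + 2) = (u - 1)*(u + 2)*(u + 1)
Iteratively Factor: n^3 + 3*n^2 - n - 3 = (n + 1)*(n^2 + 2*n - 3) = (n - 1)*(n + 1)*(n + 3)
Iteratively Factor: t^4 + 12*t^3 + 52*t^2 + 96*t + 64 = (t + 4)*(t^3 + 8*t^2 + 20*t + 16) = (t + 2)*(t + 4)*(t^2 + 6*t + 8) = (t + 2)^2*(t + 4)*(t + 4)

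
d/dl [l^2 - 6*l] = 2*l - 6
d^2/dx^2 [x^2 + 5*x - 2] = 2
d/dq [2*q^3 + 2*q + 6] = 6*q^2 + 2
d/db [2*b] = 2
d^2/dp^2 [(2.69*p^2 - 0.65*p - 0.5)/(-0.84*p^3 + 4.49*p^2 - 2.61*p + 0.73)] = (-3.79612800000001*p^6 + 2.75184000000002*p^5 + 24.9096960000001*p^4 - 92.9555839999999*p^3 + 124.742538*p^2 - 46.10013*p + 3.144288)/(0.592704*p^9 - 9.504432*p^8 + 56.3283*p^7 - 151.127369*p^6 + 191.539683*p^5 - 145.512318*p^4 + 70.451271*p^3 - 22.096662*p^2 + 4.172607*p - 0.389017)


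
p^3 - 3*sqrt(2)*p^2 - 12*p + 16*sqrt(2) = (p - 4*sqrt(2))*(p - sqrt(2))*(p + 2*sqrt(2))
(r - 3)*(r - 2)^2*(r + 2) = r^4 - 5*r^3 + 2*r^2 + 20*r - 24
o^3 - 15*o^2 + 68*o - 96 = (o - 8)*(o - 4)*(o - 3)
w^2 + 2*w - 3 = (w - 1)*(w + 3)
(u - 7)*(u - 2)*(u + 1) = u^3 - 8*u^2 + 5*u + 14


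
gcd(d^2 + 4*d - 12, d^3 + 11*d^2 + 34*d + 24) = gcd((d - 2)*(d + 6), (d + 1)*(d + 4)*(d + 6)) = d + 6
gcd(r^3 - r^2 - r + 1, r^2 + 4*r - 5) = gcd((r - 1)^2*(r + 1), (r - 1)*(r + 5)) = r - 1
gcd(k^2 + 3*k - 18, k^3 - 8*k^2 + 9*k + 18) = k - 3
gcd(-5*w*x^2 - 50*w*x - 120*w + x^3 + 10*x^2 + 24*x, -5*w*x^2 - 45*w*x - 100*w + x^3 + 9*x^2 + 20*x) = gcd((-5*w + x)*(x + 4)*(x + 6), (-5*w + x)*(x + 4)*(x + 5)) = -5*w*x - 20*w + x^2 + 4*x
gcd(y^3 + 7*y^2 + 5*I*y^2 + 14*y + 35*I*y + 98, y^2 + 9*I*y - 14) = y + 7*I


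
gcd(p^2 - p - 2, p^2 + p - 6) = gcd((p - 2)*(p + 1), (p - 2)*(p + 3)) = p - 2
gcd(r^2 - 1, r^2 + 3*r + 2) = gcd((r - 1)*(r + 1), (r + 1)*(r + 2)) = r + 1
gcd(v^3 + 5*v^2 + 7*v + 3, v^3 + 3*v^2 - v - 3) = v^2 + 4*v + 3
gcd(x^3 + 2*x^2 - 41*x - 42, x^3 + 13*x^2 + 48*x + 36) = x + 1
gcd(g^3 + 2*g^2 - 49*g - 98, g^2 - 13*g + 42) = g - 7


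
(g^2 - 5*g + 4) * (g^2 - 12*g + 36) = g^4 - 17*g^3 + 100*g^2 - 228*g + 144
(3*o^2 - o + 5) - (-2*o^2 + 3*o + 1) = 5*o^2 - 4*o + 4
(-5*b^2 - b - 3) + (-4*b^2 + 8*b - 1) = -9*b^2 + 7*b - 4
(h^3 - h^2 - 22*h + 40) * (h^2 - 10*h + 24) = h^5 - 11*h^4 + 12*h^3 + 236*h^2 - 928*h + 960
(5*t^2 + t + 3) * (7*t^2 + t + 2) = 35*t^4 + 12*t^3 + 32*t^2 + 5*t + 6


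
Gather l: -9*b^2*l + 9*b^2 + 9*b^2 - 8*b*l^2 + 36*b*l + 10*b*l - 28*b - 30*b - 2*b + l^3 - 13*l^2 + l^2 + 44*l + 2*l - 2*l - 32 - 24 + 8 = 18*b^2 - 60*b + l^3 + l^2*(-8*b - 12) + l*(-9*b^2 + 46*b + 44) - 48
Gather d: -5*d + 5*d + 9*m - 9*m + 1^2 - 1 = 0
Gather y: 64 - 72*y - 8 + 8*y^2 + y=8*y^2 - 71*y + 56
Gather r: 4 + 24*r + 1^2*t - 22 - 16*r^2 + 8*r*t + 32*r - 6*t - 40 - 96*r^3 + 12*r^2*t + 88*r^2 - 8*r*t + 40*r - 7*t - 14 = -96*r^3 + r^2*(12*t + 72) + 96*r - 12*t - 72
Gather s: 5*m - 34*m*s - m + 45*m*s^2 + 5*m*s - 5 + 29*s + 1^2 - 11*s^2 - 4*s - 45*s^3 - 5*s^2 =4*m - 45*s^3 + s^2*(45*m - 16) + s*(25 - 29*m) - 4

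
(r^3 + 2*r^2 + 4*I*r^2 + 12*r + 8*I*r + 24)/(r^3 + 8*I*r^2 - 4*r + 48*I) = (r + 2)/(r + 4*I)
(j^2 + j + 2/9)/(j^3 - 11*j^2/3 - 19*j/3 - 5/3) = (j + 2/3)/(j^2 - 4*j - 5)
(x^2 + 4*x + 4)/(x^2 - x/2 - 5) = 2*(x + 2)/(2*x - 5)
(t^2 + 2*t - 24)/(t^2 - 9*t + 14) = (t^2 + 2*t - 24)/(t^2 - 9*t + 14)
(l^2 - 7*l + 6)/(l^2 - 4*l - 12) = (l - 1)/(l + 2)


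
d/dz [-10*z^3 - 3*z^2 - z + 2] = -30*z^2 - 6*z - 1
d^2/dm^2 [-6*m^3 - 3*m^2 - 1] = -36*m - 6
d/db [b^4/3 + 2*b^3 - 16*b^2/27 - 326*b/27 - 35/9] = 4*b^3/3 + 6*b^2 - 32*b/27 - 326/27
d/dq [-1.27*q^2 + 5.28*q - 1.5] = 5.28 - 2.54*q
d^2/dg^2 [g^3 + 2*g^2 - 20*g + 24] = 6*g + 4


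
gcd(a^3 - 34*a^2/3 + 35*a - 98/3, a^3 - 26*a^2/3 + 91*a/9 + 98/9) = a^2 - 28*a/3 + 49/3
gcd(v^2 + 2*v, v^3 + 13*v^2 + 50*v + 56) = v + 2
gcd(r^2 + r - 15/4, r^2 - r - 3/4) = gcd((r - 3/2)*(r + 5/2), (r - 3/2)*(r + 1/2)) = r - 3/2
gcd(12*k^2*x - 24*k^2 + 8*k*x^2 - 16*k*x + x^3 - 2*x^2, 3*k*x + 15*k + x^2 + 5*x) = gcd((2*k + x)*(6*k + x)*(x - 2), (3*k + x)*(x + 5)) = 1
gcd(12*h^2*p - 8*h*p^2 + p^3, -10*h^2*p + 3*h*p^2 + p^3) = -2*h*p + p^2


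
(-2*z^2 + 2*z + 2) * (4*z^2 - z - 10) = -8*z^4 + 10*z^3 + 26*z^2 - 22*z - 20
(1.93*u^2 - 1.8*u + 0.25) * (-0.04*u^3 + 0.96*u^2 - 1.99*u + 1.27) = -0.0772*u^5 + 1.9248*u^4 - 5.5787*u^3 + 6.2731*u^2 - 2.7835*u + 0.3175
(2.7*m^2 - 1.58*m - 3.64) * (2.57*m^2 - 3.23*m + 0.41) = 6.939*m^4 - 12.7816*m^3 - 3.1444*m^2 + 11.1094*m - 1.4924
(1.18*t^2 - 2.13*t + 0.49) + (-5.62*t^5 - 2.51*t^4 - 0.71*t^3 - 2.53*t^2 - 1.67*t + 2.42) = -5.62*t^5 - 2.51*t^4 - 0.71*t^3 - 1.35*t^2 - 3.8*t + 2.91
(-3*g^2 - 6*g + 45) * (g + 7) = -3*g^3 - 27*g^2 + 3*g + 315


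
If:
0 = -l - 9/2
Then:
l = -9/2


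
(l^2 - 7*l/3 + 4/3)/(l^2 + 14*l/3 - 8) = (l - 1)/(l + 6)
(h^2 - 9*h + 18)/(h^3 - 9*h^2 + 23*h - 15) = (h - 6)/(h^2 - 6*h + 5)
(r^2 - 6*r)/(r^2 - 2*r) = (r - 6)/(r - 2)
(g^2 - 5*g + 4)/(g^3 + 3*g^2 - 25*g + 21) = (g - 4)/(g^2 + 4*g - 21)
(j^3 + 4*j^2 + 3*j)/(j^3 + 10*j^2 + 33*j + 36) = j*(j + 1)/(j^2 + 7*j + 12)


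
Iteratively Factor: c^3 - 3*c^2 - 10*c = (c + 2)*(c^2 - 5*c) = (c - 5)*(c + 2)*(c)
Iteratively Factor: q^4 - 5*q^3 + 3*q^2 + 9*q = (q - 3)*(q^3 - 2*q^2 - 3*q) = q*(q - 3)*(q^2 - 2*q - 3) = q*(q - 3)^2*(q + 1)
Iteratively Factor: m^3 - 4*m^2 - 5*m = (m - 5)*(m^2 + m) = (m - 5)*(m + 1)*(m)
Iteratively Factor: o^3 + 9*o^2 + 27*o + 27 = (o + 3)*(o^2 + 6*o + 9) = (o + 3)^2*(o + 3)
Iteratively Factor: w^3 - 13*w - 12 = (w + 3)*(w^2 - 3*w - 4) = (w - 4)*(w + 3)*(w + 1)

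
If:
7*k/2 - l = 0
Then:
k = 2*l/7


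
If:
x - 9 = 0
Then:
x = 9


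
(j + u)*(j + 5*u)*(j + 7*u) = j^3 + 13*j^2*u + 47*j*u^2 + 35*u^3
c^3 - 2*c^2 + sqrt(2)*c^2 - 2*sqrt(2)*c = c*(c - 2)*(c + sqrt(2))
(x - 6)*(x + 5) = x^2 - x - 30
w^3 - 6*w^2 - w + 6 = (w - 6)*(w - 1)*(w + 1)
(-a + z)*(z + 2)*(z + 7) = -a*z^2 - 9*a*z - 14*a + z^3 + 9*z^2 + 14*z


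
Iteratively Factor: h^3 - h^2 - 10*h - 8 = (h + 2)*(h^2 - 3*h - 4) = (h - 4)*(h + 2)*(h + 1)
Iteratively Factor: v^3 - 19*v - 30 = (v + 2)*(v^2 - 2*v - 15) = (v + 2)*(v + 3)*(v - 5)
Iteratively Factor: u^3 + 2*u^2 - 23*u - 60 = (u + 4)*(u^2 - 2*u - 15) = (u + 3)*(u + 4)*(u - 5)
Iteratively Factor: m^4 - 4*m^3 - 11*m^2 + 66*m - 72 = (m - 3)*(m^3 - m^2 - 14*m + 24) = (m - 3)*(m - 2)*(m^2 + m - 12) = (m - 3)^2*(m - 2)*(m + 4)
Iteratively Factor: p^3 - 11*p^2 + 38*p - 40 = (p - 2)*(p^2 - 9*p + 20) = (p - 4)*(p - 2)*(p - 5)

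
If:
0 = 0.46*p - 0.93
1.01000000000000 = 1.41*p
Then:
No Solution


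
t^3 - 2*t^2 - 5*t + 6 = (t - 3)*(t - 1)*(t + 2)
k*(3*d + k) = 3*d*k + k^2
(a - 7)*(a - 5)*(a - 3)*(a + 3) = a^4 - 12*a^3 + 26*a^2 + 108*a - 315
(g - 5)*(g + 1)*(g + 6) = g^3 + 2*g^2 - 29*g - 30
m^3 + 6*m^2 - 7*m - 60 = (m - 3)*(m + 4)*(m + 5)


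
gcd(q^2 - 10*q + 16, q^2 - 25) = 1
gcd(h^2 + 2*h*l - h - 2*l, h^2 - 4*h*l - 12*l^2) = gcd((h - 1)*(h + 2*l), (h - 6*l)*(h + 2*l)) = h + 2*l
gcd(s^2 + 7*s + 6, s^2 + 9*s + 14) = 1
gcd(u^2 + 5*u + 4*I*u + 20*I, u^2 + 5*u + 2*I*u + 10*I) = u + 5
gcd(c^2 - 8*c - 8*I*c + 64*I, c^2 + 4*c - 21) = 1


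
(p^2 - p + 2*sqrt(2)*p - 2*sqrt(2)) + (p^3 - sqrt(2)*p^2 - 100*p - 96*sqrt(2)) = p^3 - sqrt(2)*p^2 + p^2 - 101*p + 2*sqrt(2)*p - 98*sqrt(2)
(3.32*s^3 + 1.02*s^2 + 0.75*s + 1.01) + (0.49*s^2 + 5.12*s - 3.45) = 3.32*s^3 + 1.51*s^2 + 5.87*s - 2.44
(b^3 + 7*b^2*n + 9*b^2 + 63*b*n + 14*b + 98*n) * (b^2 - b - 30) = b^5 + 7*b^4*n + 8*b^4 + 56*b^3*n - 25*b^3 - 175*b^2*n - 284*b^2 - 1988*b*n - 420*b - 2940*n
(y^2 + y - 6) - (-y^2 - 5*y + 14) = 2*y^2 + 6*y - 20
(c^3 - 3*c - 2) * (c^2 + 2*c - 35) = c^5 + 2*c^4 - 38*c^3 - 8*c^2 + 101*c + 70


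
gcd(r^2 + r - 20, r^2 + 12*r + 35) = r + 5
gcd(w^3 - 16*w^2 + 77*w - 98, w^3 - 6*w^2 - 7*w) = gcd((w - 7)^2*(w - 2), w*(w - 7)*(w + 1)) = w - 7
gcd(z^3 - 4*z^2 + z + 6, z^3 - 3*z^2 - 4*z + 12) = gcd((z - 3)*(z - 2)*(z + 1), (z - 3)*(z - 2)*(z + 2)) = z^2 - 5*z + 6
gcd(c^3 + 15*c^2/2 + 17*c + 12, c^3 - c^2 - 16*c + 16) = c + 4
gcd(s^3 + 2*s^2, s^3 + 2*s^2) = s^3 + 2*s^2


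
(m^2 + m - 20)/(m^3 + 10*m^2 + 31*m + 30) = (m - 4)/(m^2 + 5*m + 6)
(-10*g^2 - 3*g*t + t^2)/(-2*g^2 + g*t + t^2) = (-5*g + t)/(-g + t)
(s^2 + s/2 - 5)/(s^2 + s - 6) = (s + 5/2)/(s + 3)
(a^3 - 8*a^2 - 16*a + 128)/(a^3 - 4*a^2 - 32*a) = (a - 4)/a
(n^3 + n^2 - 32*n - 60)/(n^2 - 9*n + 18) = (n^2 + 7*n + 10)/(n - 3)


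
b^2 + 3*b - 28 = (b - 4)*(b + 7)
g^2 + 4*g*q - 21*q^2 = (g - 3*q)*(g + 7*q)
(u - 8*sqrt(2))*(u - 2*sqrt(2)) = u^2 - 10*sqrt(2)*u + 32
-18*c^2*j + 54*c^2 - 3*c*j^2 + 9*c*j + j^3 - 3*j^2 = (-6*c + j)*(3*c + j)*(j - 3)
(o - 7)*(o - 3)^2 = o^3 - 13*o^2 + 51*o - 63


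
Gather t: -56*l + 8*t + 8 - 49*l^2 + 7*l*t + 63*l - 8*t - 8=-49*l^2 + 7*l*t + 7*l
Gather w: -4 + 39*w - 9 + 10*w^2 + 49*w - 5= 10*w^2 + 88*w - 18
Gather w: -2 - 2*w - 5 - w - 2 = -3*w - 9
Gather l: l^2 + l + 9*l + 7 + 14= l^2 + 10*l + 21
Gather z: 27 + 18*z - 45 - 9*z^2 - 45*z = -9*z^2 - 27*z - 18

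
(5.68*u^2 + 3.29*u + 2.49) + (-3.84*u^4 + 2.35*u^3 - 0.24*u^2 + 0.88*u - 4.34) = -3.84*u^4 + 2.35*u^3 + 5.44*u^2 + 4.17*u - 1.85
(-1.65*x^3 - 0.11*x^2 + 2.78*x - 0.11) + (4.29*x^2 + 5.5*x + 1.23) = -1.65*x^3 + 4.18*x^2 + 8.28*x + 1.12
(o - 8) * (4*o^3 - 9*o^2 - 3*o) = 4*o^4 - 41*o^3 + 69*o^2 + 24*o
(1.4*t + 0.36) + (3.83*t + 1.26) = 5.23*t + 1.62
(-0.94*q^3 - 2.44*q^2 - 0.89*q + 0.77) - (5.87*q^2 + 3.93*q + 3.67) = -0.94*q^3 - 8.31*q^2 - 4.82*q - 2.9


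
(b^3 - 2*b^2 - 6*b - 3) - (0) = b^3 - 2*b^2 - 6*b - 3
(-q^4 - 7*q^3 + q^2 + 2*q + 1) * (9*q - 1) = -9*q^5 - 62*q^4 + 16*q^3 + 17*q^2 + 7*q - 1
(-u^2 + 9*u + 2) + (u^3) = u^3 - u^2 + 9*u + 2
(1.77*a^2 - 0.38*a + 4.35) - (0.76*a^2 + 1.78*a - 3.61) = 1.01*a^2 - 2.16*a + 7.96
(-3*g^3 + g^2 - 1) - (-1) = -3*g^3 + g^2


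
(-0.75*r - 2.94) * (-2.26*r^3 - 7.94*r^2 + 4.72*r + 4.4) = 1.695*r^4 + 12.5994*r^3 + 19.8036*r^2 - 17.1768*r - 12.936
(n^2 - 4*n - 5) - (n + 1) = n^2 - 5*n - 6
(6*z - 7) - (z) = 5*z - 7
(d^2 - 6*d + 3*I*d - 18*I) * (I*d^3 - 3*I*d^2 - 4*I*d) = I*d^5 - 3*d^4 - 9*I*d^4 + 27*d^3 + 14*I*d^3 - 42*d^2 + 24*I*d^2 - 72*d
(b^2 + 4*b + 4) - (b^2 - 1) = 4*b + 5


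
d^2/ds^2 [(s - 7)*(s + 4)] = 2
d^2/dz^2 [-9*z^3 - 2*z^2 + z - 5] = -54*z - 4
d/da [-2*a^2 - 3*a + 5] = -4*a - 3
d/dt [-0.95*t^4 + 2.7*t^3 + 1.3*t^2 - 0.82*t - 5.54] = -3.8*t^3 + 8.1*t^2 + 2.6*t - 0.82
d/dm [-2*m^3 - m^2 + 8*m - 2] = -6*m^2 - 2*m + 8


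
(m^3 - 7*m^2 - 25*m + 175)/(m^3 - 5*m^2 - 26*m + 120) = (m^2 - 12*m + 35)/(m^2 - 10*m + 24)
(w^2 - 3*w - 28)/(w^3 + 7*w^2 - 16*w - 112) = (w - 7)/(w^2 + 3*w - 28)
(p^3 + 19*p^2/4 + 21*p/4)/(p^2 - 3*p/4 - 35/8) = 2*p*(p + 3)/(2*p - 5)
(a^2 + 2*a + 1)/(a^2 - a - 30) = (a^2 + 2*a + 1)/(a^2 - a - 30)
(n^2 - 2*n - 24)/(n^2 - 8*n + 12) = (n + 4)/(n - 2)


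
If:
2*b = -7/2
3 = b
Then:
No Solution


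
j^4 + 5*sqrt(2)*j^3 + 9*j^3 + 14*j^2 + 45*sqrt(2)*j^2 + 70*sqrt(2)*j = j*(j + 2)*(j + 7)*(j + 5*sqrt(2))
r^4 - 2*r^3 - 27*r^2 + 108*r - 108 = (r - 3)^2*(r - 2)*(r + 6)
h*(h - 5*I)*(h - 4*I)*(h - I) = h^4 - 10*I*h^3 - 29*h^2 + 20*I*h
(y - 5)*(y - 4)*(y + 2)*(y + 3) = y^4 - 4*y^3 - 19*y^2 + 46*y + 120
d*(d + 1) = d^2 + d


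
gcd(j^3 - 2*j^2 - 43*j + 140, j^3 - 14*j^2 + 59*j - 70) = j - 5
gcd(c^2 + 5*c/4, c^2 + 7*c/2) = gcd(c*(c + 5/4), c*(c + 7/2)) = c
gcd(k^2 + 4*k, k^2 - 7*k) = k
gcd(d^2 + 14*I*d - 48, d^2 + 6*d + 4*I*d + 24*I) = 1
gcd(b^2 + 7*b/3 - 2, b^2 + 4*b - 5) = 1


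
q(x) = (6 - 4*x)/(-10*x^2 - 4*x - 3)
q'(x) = (6 - 4*x)*(20*x + 4)/(-10*x^2 - 4*x - 3)^2 - 4/(-10*x^2 - 4*x - 3)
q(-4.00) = -0.15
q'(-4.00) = -0.05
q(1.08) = -0.09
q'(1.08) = 0.33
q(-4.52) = -0.13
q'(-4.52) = -0.04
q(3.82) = 0.06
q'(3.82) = -0.00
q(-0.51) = -2.26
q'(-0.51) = -2.81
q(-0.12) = -2.43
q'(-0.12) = 2.96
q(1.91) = 0.03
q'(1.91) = 0.05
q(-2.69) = -0.26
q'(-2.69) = -0.14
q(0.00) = -2.00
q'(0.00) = 4.00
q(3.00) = 0.06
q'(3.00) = 0.00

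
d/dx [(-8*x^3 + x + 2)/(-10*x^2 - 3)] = (80*x^4 + 82*x^2 + 40*x - 3)/(100*x^4 + 60*x^2 + 9)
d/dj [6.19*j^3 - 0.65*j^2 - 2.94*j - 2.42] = 18.57*j^2 - 1.3*j - 2.94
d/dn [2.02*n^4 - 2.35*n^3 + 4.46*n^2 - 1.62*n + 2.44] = 8.08*n^3 - 7.05*n^2 + 8.92*n - 1.62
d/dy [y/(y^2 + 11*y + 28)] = (28 - y^2)/(y^4 + 22*y^3 + 177*y^2 + 616*y + 784)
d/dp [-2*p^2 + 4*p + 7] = 4 - 4*p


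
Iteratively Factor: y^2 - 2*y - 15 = (y - 5)*(y + 3)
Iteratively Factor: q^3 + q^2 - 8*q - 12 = (q - 3)*(q^2 + 4*q + 4) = (q - 3)*(q + 2)*(q + 2)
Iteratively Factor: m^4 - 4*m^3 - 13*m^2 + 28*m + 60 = (m - 3)*(m^3 - m^2 - 16*m - 20) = (m - 3)*(m + 2)*(m^2 - 3*m - 10) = (m - 3)*(m + 2)^2*(m - 5)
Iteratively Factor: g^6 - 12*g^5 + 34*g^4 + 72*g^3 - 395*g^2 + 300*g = (g - 5)*(g^5 - 7*g^4 - g^3 + 67*g^2 - 60*g) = (g - 5)*(g + 3)*(g^4 - 10*g^3 + 29*g^2 - 20*g) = g*(g - 5)*(g + 3)*(g^3 - 10*g^2 + 29*g - 20) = g*(g - 5)^2*(g + 3)*(g^2 - 5*g + 4) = g*(g - 5)^2*(g - 1)*(g + 3)*(g - 4)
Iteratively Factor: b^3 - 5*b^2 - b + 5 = (b - 5)*(b^2 - 1) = (b - 5)*(b + 1)*(b - 1)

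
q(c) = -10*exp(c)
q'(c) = -10*exp(c)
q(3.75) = -425.21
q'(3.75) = -425.21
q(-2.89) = -0.56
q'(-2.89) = -0.56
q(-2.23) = -1.08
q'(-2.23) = -1.08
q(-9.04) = -0.00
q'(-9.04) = -0.00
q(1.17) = -32.22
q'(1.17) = -32.22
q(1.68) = -53.66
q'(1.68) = -53.66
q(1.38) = -39.75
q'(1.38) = -39.75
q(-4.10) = -0.17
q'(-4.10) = -0.17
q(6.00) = -4034.29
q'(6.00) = -4034.29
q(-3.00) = -0.50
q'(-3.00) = -0.50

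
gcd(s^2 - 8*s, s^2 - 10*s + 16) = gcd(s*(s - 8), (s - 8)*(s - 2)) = s - 8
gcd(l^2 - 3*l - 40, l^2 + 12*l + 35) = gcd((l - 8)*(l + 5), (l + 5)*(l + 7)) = l + 5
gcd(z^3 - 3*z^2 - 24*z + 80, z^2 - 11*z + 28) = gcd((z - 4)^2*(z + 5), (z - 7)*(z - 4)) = z - 4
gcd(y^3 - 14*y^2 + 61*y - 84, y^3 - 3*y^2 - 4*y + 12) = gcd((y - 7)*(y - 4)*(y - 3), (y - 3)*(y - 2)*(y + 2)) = y - 3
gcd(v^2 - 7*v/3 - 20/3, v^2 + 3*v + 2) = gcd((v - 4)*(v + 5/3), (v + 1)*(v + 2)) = 1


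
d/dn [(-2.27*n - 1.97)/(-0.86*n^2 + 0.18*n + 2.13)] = (1.9522*n^2 - 0.4086*n - (1.72*n - 0.18)*(2.27*n + 1.97) - 4.8351)/(-0.86*n^2 + 0.18*n + 2.13)^2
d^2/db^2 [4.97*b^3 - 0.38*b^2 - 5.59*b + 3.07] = 29.82*b - 0.76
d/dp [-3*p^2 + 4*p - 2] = 4 - 6*p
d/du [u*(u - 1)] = 2*u - 1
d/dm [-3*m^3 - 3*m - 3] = -9*m^2 - 3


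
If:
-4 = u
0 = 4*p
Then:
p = 0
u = -4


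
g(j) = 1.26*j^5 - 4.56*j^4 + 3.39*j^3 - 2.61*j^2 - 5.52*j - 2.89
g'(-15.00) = 382858.53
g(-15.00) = -1199611.09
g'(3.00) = 88.17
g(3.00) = -14.59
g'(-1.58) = 139.32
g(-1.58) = -54.88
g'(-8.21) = 39439.50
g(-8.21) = -69725.74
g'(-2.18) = 385.45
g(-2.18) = -203.41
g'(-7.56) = 29075.52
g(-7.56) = -47586.18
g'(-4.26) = 3686.20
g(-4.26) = -3558.33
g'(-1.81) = 213.02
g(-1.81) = -94.97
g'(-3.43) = 1740.08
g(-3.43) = -1380.82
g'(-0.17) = -4.24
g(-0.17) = -2.05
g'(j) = 6.3*j^4 - 18.24*j^3 + 10.17*j^2 - 5.22*j - 5.52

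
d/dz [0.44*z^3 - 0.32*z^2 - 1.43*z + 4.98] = 1.32*z^2 - 0.64*z - 1.43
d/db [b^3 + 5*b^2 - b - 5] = 3*b^2 + 10*b - 1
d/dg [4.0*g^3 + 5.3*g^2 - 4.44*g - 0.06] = 12.0*g^2 + 10.6*g - 4.44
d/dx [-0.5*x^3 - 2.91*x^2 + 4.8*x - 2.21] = -1.5*x^2 - 5.82*x + 4.8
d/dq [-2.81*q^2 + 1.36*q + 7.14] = 1.36 - 5.62*q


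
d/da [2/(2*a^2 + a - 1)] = 2*(-4*a - 1)/(2*a^2 + a - 1)^2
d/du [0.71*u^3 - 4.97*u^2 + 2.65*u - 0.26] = 2.13*u^2 - 9.94*u + 2.65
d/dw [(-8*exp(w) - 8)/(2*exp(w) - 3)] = 40*exp(w)/(2*exp(w) - 3)^2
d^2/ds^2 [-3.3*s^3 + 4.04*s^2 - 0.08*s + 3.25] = 8.08 - 19.8*s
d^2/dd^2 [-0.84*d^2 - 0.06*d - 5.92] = -1.68000000000000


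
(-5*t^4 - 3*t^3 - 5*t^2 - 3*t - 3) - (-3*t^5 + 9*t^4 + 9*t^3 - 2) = 3*t^5 - 14*t^4 - 12*t^3 - 5*t^2 - 3*t - 1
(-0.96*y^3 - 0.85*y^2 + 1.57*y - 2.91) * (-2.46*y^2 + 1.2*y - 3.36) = 2.3616*y^5 + 0.939*y^4 - 1.6566*y^3 + 11.8986*y^2 - 8.7672*y + 9.7776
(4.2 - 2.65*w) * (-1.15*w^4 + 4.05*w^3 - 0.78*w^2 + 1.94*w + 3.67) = 3.0475*w^5 - 15.5625*w^4 + 19.077*w^3 - 8.417*w^2 - 1.5775*w + 15.414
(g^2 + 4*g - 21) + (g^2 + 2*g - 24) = 2*g^2 + 6*g - 45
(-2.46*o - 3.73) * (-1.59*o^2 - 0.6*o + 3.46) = 3.9114*o^3 + 7.4067*o^2 - 6.2736*o - 12.9058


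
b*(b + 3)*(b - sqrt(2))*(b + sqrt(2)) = b^4 + 3*b^3 - 2*b^2 - 6*b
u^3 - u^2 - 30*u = u*(u - 6)*(u + 5)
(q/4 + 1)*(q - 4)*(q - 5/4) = q^3/4 - 5*q^2/16 - 4*q + 5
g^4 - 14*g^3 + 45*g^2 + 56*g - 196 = (g - 7)^2*(g - 2)*(g + 2)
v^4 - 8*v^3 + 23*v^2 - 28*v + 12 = (v - 3)*(v - 2)^2*(v - 1)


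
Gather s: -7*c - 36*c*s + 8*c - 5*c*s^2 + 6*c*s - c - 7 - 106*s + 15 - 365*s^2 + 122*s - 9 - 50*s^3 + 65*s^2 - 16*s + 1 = -30*c*s - 50*s^3 + s^2*(-5*c - 300)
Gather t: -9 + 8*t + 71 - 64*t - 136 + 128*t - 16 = 72*t - 90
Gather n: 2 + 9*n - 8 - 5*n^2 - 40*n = -5*n^2 - 31*n - 6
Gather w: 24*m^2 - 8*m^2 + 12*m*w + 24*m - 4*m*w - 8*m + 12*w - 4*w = 16*m^2 + 16*m + w*(8*m + 8)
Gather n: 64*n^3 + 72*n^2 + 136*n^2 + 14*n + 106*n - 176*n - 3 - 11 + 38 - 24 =64*n^3 + 208*n^2 - 56*n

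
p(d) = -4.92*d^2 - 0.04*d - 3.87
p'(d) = -9.84*d - 0.04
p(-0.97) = -8.46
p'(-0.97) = 9.50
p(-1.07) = -9.46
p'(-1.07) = 10.49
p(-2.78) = -41.78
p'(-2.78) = 27.32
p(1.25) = -11.61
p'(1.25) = -12.34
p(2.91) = -45.65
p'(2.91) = -28.67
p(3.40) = -60.88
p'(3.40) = -33.50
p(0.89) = -7.80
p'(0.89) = -8.80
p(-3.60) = -67.49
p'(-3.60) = 35.38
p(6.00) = -181.23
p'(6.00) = -59.08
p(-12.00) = -711.87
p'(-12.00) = 118.04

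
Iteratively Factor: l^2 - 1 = (l + 1)*(l - 1)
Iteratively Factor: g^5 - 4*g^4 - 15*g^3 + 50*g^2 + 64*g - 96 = (g - 4)*(g^4 - 15*g^2 - 10*g + 24) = (g - 4)*(g + 3)*(g^3 - 3*g^2 - 6*g + 8) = (g - 4)^2*(g + 3)*(g^2 + g - 2) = (g - 4)^2*(g + 2)*(g + 3)*(g - 1)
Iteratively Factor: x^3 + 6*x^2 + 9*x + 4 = (x + 1)*(x^2 + 5*x + 4) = (x + 1)^2*(x + 4)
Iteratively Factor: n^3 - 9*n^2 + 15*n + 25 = (n - 5)*(n^2 - 4*n - 5) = (n - 5)^2*(n + 1)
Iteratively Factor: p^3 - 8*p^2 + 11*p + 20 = (p - 4)*(p^2 - 4*p - 5) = (p - 5)*(p - 4)*(p + 1)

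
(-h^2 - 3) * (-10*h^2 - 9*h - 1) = 10*h^4 + 9*h^3 + 31*h^2 + 27*h + 3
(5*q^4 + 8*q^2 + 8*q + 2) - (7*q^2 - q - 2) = 5*q^4 + q^2 + 9*q + 4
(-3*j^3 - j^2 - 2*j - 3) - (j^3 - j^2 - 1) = -4*j^3 - 2*j - 2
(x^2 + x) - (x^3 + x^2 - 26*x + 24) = -x^3 + 27*x - 24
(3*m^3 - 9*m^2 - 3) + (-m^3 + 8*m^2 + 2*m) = 2*m^3 - m^2 + 2*m - 3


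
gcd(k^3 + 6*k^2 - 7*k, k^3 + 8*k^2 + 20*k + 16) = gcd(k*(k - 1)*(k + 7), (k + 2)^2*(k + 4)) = 1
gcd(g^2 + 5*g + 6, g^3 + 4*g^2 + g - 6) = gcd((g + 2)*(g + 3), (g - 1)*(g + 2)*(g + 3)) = g^2 + 5*g + 6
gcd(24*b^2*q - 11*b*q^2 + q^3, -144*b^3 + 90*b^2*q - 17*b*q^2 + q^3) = 24*b^2 - 11*b*q + q^2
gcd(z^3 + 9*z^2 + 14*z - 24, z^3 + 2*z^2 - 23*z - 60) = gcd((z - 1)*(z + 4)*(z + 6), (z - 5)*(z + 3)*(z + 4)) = z + 4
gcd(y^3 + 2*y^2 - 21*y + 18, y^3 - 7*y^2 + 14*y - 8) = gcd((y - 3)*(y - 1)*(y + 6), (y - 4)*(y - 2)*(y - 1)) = y - 1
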